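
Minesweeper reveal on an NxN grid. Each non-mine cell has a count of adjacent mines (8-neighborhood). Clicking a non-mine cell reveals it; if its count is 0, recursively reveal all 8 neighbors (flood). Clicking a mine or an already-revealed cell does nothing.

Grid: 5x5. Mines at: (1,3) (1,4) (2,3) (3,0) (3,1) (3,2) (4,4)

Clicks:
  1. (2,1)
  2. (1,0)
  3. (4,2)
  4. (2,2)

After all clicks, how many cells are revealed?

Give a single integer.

Answer: 10

Derivation:
Click 1 (2,1) count=3: revealed 1 new [(2,1)] -> total=1
Click 2 (1,0) count=0: revealed 8 new [(0,0) (0,1) (0,2) (1,0) (1,1) (1,2) (2,0) (2,2)] -> total=9
Click 3 (4,2) count=2: revealed 1 new [(4,2)] -> total=10
Click 4 (2,2) count=4: revealed 0 new [(none)] -> total=10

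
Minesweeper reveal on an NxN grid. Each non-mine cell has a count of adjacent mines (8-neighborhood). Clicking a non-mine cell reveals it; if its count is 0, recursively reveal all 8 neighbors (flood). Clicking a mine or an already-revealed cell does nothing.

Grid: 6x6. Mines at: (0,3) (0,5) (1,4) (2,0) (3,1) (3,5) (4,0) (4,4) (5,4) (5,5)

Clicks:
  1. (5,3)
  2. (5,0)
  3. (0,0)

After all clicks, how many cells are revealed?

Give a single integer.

Answer: 8

Derivation:
Click 1 (5,3) count=2: revealed 1 new [(5,3)] -> total=1
Click 2 (5,0) count=1: revealed 1 new [(5,0)] -> total=2
Click 3 (0,0) count=0: revealed 6 new [(0,0) (0,1) (0,2) (1,0) (1,1) (1,2)] -> total=8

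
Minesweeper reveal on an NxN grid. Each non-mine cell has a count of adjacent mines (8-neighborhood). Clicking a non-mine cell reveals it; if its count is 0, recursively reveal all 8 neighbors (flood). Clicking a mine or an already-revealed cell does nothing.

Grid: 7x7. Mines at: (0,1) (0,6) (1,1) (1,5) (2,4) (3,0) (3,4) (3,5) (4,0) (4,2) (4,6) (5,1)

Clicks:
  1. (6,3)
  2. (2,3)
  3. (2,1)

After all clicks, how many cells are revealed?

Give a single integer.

Click 1 (6,3) count=0: revealed 13 new [(4,3) (4,4) (4,5) (5,2) (5,3) (5,4) (5,5) (5,6) (6,2) (6,3) (6,4) (6,5) (6,6)] -> total=13
Click 2 (2,3) count=2: revealed 1 new [(2,3)] -> total=14
Click 3 (2,1) count=2: revealed 1 new [(2,1)] -> total=15

Answer: 15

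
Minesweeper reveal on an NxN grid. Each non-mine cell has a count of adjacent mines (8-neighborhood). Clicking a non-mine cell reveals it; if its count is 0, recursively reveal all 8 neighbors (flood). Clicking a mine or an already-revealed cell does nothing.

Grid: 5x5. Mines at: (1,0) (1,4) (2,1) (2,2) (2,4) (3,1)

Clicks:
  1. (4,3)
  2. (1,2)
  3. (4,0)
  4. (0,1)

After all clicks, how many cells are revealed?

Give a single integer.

Click 1 (4,3) count=0: revealed 6 new [(3,2) (3,3) (3,4) (4,2) (4,3) (4,4)] -> total=6
Click 2 (1,2) count=2: revealed 1 new [(1,2)] -> total=7
Click 3 (4,0) count=1: revealed 1 new [(4,0)] -> total=8
Click 4 (0,1) count=1: revealed 1 new [(0,1)] -> total=9

Answer: 9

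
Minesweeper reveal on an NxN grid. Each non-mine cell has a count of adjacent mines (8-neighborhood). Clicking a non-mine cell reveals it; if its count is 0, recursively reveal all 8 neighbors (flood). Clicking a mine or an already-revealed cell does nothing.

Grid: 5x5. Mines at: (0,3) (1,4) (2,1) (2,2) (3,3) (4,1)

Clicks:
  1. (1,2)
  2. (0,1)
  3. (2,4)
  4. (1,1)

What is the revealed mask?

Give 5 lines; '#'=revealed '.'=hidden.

Click 1 (1,2) count=3: revealed 1 new [(1,2)] -> total=1
Click 2 (0,1) count=0: revealed 5 new [(0,0) (0,1) (0,2) (1,0) (1,1)] -> total=6
Click 3 (2,4) count=2: revealed 1 new [(2,4)] -> total=7
Click 4 (1,1) count=2: revealed 0 new [(none)] -> total=7

Answer: ###..
###..
....#
.....
.....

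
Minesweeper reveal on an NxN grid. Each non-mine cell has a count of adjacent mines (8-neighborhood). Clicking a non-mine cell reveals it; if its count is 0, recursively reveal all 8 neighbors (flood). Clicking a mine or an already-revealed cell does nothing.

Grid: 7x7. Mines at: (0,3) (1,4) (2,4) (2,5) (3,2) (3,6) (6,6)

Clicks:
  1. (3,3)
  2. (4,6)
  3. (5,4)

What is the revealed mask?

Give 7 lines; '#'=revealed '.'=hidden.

Click 1 (3,3) count=2: revealed 1 new [(3,3)] -> total=1
Click 2 (4,6) count=1: revealed 1 new [(4,6)] -> total=2
Click 3 (5,4) count=0: revealed 31 new [(0,0) (0,1) (0,2) (1,0) (1,1) (1,2) (2,0) (2,1) (2,2) (3,0) (3,1) (3,4) (3,5) (4,0) (4,1) (4,2) (4,3) (4,4) (4,5) (5,0) (5,1) (5,2) (5,3) (5,4) (5,5) (6,0) (6,1) (6,2) (6,3) (6,4) (6,5)] -> total=33

Answer: ###....
###....
###....
##.###.
#######
######.
######.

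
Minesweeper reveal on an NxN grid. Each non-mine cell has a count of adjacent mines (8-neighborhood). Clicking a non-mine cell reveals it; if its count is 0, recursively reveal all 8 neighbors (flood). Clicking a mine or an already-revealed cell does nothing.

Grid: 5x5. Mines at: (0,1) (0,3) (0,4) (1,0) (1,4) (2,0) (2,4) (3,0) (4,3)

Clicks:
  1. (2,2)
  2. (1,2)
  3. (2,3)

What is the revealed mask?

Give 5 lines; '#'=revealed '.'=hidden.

Click 1 (2,2) count=0: revealed 9 new [(1,1) (1,2) (1,3) (2,1) (2,2) (2,3) (3,1) (3,2) (3,3)] -> total=9
Click 2 (1,2) count=2: revealed 0 new [(none)] -> total=9
Click 3 (2,3) count=2: revealed 0 new [(none)] -> total=9

Answer: .....
.###.
.###.
.###.
.....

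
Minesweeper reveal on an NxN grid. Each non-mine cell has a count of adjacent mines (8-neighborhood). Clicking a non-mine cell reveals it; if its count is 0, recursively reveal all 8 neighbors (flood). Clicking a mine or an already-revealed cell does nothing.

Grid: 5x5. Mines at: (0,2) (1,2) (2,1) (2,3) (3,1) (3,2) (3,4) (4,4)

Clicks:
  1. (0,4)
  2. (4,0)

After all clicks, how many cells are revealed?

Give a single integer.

Click 1 (0,4) count=0: revealed 4 new [(0,3) (0,4) (1,3) (1,4)] -> total=4
Click 2 (4,0) count=1: revealed 1 new [(4,0)] -> total=5

Answer: 5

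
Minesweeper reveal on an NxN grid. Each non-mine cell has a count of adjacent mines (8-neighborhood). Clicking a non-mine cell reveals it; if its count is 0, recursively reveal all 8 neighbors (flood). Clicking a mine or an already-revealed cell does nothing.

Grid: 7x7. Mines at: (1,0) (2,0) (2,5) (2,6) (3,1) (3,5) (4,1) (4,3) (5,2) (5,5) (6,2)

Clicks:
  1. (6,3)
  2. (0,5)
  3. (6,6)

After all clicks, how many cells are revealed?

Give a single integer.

Click 1 (6,3) count=2: revealed 1 new [(6,3)] -> total=1
Click 2 (0,5) count=0: revealed 19 new [(0,1) (0,2) (0,3) (0,4) (0,5) (0,6) (1,1) (1,2) (1,3) (1,4) (1,5) (1,6) (2,1) (2,2) (2,3) (2,4) (3,2) (3,3) (3,4)] -> total=20
Click 3 (6,6) count=1: revealed 1 new [(6,6)] -> total=21

Answer: 21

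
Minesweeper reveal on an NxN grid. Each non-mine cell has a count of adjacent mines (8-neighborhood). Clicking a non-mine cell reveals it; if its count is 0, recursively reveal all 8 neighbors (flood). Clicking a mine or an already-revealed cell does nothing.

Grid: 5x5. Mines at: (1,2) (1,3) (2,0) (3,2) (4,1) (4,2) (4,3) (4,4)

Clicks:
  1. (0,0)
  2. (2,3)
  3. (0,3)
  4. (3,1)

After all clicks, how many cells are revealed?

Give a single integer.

Answer: 7

Derivation:
Click 1 (0,0) count=0: revealed 4 new [(0,0) (0,1) (1,0) (1,1)] -> total=4
Click 2 (2,3) count=3: revealed 1 new [(2,3)] -> total=5
Click 3 (0,3) count=2: revealed 1 new [(0,3)] -> total=6
Click 4 (3,1) count=4: revealed 1 new [(3,1)] -> total=7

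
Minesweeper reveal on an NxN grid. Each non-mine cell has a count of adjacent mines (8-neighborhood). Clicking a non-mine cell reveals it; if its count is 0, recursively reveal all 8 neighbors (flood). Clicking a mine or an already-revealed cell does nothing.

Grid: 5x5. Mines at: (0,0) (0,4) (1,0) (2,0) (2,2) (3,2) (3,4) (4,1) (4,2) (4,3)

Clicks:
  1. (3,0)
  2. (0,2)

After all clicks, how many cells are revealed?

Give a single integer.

Click 1 (3,0) count=2: revealed 1 new [(3,0)] -> total=1
Click 2 (0,2) count=0: revealed 6 new [(0,1) (0,2) (0,3) (1,1) (1,2) (1,3)] -> total=7

Answer: 7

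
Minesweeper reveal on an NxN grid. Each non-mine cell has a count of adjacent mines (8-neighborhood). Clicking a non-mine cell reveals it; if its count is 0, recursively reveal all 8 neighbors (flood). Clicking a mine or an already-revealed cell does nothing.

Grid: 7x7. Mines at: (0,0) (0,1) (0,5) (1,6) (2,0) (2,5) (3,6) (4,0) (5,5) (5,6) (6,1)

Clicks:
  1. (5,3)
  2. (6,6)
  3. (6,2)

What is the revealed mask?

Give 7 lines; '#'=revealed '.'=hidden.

Answer: ..###..
.####..
.####..
.####..
.####..
.####..
..###.#

Derivation:
Click 1 (5,3) count=0: revealed 26 new [(0,2) (0,3) (0,4) (1,1) (1,2) (1,3) (1,4) (2,1) (2,2) (2,3) (2,4) (3,1) (3,2) (3,3) (3,4) (4,1) (4,2) (4,3) (4,4) (5,1) (5,2) (5,3) (5,4) (6,2) (6,3) (6,4)] -> total=26
Click 2 (6,6) count=2: revealed 1 new [(6,6)] -> total=27
Click 3 (6,2) count=1: revealed 0 new [(none)] -> total=27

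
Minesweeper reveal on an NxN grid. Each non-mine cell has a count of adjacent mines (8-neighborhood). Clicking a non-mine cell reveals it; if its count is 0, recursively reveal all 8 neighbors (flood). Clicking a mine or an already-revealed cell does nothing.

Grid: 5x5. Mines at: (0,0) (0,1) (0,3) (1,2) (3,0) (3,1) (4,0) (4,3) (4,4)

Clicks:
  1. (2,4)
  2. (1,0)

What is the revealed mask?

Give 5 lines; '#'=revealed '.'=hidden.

Click 1 (2,4) count=0: revealed 6 new [(1,3) (1,4) (2,3) (2,4) (3,3) (3,4)] -> total=6
Click 2 (1,0) count=2: revealed 1 new [(1,0)] -> total=7

Answer: .....
#..##
...##
...##
.....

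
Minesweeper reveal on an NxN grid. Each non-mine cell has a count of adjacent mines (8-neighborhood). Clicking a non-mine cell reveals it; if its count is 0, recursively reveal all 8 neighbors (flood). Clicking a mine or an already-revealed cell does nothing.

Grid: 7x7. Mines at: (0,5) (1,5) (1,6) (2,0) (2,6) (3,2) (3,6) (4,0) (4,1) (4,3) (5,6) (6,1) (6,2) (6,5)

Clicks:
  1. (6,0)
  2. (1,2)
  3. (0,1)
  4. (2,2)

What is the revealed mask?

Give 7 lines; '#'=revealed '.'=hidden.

Click 1 (6,0) count=1: revealed 1 new [(6,0)] -> total=1
Click 2 (1,2) count=0: revealed 14 new [(0,0) (0,1) (0,2) (0,3) (0,4) (1,0) (1,1) (1,2) (1,3) (1,4) (2,1) (2,2) (2,3) (2,4)] -> total=15
Click 3 (0,1) count=0: revealed 0 new [(none)] -> total=15
Click 4 (2,2) count=1: revealed 0 new [(none)] -> total=15

Answer: #####..
#####..
.####..
.......
.......
.......
#......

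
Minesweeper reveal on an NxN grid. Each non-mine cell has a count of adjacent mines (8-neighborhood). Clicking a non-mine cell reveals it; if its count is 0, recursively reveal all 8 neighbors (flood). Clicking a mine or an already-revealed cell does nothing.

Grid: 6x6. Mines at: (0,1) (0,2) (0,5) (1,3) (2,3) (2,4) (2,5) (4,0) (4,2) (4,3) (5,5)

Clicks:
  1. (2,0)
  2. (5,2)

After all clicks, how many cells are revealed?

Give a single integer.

Click 1 (2,0) count=0: revealed 9 new [(1,0) (1,1) (1,2) (2,0) (2,1) (2,2) (3,0) (3,1) (3,2)] -> total=9
Click 2 (5,2) count=2: revealed 1 new [(5,2)] -> total=10

Answer: 10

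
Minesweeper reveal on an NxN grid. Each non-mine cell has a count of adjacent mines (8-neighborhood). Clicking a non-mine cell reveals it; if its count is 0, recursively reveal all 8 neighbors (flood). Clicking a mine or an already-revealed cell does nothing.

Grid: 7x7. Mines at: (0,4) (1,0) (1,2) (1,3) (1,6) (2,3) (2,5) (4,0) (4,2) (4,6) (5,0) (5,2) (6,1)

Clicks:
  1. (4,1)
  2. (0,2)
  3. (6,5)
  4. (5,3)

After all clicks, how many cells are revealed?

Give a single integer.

Click 1 (4,1) count=4: revealed 1 new [(4,1)] -> total=1
Click 2 (0,2) count=2: revealed 1 new [(0,2)] -> total=2
Click 3 (6,5) count=0: revealed 14 new [(3,3) (3,4) (3,5) (4,3) (4,4) (4,5) (5,3) (5,4) (5,5) (5,6) (6,3) (6,4) (6,5) (6,6)] -> total=16
Click 4 (5,3) count=2: revealed 0 new [(none)] -> total=16

Answer: 16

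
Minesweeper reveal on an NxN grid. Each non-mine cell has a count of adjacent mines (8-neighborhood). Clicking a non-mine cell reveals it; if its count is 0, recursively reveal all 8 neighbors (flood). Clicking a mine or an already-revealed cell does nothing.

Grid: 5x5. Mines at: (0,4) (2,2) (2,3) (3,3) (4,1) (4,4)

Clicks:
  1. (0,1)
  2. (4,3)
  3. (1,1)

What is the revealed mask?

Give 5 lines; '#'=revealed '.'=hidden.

Click 1 (0,1) count=0: revealed 12 new [(0,0) (0,1) (0,2) (0,3) (1,0) (1,1) (1,2) (1,3) (2,0) (2,1) (3,0) (3,1)] -> total=12
Click 2 (4,3) count=2: revealed 1 new [(4,3)] -> total=13
Click 3 (1,1) count=1: revealed 0 new [(none)] -> total=13

Answer: ####.
####.
##...
##...
...#.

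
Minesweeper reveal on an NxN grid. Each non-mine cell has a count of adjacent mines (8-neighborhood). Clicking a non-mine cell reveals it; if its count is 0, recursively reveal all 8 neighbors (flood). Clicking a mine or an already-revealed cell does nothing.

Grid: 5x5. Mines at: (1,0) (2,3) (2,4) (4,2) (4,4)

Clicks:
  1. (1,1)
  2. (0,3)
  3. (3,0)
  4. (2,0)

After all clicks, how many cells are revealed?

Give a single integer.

Click 1 (1,1) count=1: revealed 1 new [(1,1)] -> total=1
Click 2 (0,3) count=0: revealed 7 new [(0,1) (0,2) (0,3) (0,4) (1,2) (1,3) (1,4)] -> total=8
Click 3 (3,0) count=0: revealed 6 new [(2,0) (2,1) (3,0) (3,1) (4,0) (4,1)] -> total=14
Click 4 (2,0) count=1: revealed 0 new [(none)] -> total=14

Answer: 14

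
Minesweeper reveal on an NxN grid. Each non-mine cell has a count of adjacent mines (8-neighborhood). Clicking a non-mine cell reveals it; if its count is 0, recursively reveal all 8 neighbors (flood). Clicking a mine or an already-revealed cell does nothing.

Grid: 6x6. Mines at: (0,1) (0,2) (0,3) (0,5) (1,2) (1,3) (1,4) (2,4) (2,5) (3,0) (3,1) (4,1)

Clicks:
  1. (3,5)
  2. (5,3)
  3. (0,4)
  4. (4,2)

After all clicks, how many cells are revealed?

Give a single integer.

Click 1 (3,5) count=2: revealed 1 new [(3,5)] -> total=1
Click 2 (5,3) count=0: revealed 11 new [(3,2) (3,3) (3,4) (4,2) (4,3) (4,4) (4,5) (5,2) (5,3) (5,4) (5,5)] -> total=12
Click 3 (0,4) count=4: revealed 1 new [(0,4)] -> total=13
Click 4 (4,2) count=2: revealed 0 new [(none)] -> total=13

Answer: 13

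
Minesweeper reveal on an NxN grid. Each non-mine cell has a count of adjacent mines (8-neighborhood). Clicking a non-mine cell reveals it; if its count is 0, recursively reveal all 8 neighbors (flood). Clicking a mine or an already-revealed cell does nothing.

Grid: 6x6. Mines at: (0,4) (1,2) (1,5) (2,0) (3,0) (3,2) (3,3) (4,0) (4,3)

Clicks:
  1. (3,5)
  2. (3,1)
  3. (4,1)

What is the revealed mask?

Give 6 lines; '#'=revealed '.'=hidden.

Answer: ......
......
....##
.#..##
.#..##
....##

Derivation:
Click 1 (3,5) count=0: revealed 8 new [(2,4) (2,5) (3,4) (3,5) (4,4) (4,5) (5,4) (5,5)] -> total=8
Click 2 (3,1) count=4: revealed 1 new [(3,1)] -> total=9
Click 3 (4,1) count=3: revealed 1 new [(4,1)] -> total=10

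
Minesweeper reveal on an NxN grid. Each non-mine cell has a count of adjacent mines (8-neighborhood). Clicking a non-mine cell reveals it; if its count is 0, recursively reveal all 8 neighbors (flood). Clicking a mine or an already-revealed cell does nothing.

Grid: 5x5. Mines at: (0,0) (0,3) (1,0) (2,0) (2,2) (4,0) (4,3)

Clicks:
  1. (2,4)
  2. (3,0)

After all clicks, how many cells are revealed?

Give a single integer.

Click 1 (2,4) count=0: revealed 6 new [(1,3) (1,4) (2,3) (2,4) (3,3) (3,4)] -> total=6
Click 2 (3,0) count=2: revealed 1 new [(3,0)] -> total=7

Answer: 7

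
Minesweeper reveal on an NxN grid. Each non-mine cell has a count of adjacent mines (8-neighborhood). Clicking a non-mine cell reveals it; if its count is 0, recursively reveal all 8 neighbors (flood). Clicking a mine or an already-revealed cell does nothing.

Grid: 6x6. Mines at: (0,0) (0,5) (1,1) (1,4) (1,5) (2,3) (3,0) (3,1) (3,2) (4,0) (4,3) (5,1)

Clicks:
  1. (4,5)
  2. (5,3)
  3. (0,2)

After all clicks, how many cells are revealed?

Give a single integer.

Click 1 (4,5) count=0: revealed 8 new [(2,4) (2,5) (3,4) (3,5) (4,4) (4,5) (5,4) (5,5)] -> total=8
Click 2 (5,3) count=1: revealed 1 new [(5,3)] -> total=9
Click 3 (0,2) count=1: revealed 1 new [(0,2)] -> total=10

Answer: 10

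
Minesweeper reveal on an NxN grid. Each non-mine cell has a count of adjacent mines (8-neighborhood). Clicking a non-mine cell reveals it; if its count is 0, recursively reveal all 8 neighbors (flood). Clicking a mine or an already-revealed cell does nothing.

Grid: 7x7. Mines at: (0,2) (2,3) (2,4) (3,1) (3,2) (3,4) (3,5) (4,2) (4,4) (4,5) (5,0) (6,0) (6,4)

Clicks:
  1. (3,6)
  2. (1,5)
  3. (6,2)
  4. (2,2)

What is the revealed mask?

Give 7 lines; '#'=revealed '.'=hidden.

Click 1 (3,6) count=2: revealed 1 new [(3,6)] -> total=1
Click 2 (1,5) count=1: revealed 1 new [(1,5)] -> total=2
Click 3 (6,2) count=0: revealed 6 new [(5,1) (5,2) (5,3) (6,1) (6,2) (6,3)] -> total=8
Click 4 (2,2) count=3: revealed 1 new [(2,2)] -> total=9

Answer: .......
.....#.
..#....
......#
.......
.###...
.###...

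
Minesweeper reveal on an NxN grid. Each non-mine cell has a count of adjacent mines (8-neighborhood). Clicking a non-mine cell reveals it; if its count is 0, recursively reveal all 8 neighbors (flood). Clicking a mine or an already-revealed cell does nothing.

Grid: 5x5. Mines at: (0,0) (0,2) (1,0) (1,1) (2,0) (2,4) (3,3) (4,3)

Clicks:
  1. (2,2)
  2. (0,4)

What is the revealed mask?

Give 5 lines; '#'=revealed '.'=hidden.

Answer: ...##
...##
..#..
.....
.....

Derivation:
Click 1 (2,2) count=2: revealed 1 new [(2,2)] -> total=1
Click 2 (0,4) count=0: revealed 4 new [(0,3) (0,4) (1,3) (1,4)] -> total=5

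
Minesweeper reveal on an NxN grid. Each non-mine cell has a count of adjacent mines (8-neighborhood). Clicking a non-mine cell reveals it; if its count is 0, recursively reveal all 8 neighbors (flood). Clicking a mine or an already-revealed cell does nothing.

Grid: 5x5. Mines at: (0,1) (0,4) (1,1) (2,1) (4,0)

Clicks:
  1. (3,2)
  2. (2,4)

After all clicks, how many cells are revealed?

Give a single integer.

Answer: 14

Derivation:
Click 1 (3,2) count=1: revealed 1 new [(3,2)] -> total=1
Click 2 (2,4) count=0: revealed 13 new [(1,2) (1,3) (1,4) (2,2) (2,3) (2,4) (3,1) (3,3) (3,4) (4,1) (4,2) (4,3) (4,4)] -> total=14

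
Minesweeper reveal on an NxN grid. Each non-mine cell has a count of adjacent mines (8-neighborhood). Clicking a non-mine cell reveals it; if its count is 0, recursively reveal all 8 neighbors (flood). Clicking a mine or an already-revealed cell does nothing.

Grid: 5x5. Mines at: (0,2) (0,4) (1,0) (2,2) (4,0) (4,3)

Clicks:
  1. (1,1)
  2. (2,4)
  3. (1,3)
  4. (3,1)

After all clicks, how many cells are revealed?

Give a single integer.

Answer: 8

Derivation:
Click 1 (1,1) count=3: revealed 1 new [(1,1)] -> total=1
Click 2 (2,4) count=0: revealed 6 new [(1,3) (1,4) (2,3) (2,4) (3,3) (3,4)] -> total=7
Click 3 (1,3) count=3: revealed 0 new [(none)] -> total=7
Click 4 (3,1) count=2: revealed 1 new [(3,1)] -> total=8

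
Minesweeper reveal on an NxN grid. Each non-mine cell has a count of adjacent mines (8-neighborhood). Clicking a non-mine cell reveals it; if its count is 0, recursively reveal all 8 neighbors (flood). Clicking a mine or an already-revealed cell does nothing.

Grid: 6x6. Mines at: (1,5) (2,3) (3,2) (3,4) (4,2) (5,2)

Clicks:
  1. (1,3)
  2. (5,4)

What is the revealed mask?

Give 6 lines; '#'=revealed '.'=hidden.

Answer: ......
...#..
......
......
...###
...###

Derivation:
Click 1 (1,3) count=1: revealed 1 new [(1,3)] -> total=1
Click 2 (5,4) count=0: revealed 6 new [(4,3) (4,4) (4,5) (5,3) (5,4) (5,5)] -> total=7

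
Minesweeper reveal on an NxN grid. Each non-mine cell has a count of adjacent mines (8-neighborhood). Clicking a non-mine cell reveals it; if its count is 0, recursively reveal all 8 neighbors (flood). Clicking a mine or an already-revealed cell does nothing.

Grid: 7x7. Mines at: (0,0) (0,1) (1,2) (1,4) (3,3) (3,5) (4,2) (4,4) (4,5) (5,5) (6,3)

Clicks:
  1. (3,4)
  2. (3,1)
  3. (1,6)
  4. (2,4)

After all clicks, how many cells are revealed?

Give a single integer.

Click 1 (3,4) count=4: revealed 1 new [(3,4)] -> total=1
Click 2 (3,1) count=1: revealed 1 new [(3,1)] -> total=2
Click 3 (1,6) count=0: revealed 6 new [(0,5) (0,6) (1,5) (1,6) (2,5) (2,6)] -> total=8
Click 4 (2,4) count=3: revealed 1 new [(2,4)] -> total=9

Answer: 9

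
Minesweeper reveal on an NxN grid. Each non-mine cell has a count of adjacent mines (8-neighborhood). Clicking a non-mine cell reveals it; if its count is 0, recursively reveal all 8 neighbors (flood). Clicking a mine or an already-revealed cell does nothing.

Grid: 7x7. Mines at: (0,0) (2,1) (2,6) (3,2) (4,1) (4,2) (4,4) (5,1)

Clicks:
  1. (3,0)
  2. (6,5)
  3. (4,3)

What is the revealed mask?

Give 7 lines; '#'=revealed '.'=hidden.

Answer: .......
.......
.......
#....##
...#.##
..#####
..#####

Derivation:
Click 1 (3,0) count=2: revealed 1 new [(3,0)] -> total=1
Click 2 (6,5) count=0: revealed 14 new [(3,5) (3,6) (4,5) (4,6) (5,2) (5,3) (5,4) (5,5) (5,6) (6,2) (6,3) (6,4) (6,5) (6,6)] -> total=15
Click 3 (4,3) count=3: revealed 1 new [(4,3)] -> total=16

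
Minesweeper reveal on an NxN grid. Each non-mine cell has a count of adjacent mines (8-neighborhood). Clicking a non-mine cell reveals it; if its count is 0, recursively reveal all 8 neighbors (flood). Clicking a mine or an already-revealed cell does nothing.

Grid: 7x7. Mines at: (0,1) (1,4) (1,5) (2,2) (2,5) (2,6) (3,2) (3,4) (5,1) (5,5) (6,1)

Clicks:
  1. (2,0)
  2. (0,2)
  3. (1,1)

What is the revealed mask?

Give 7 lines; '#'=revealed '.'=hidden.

Click 1 (2,0) count=0: revealed 8 new [(1,0) (1,1) (2,0) (2,1) (3,0) (3,1) (4,0) (4,1)] -> total=8
Click 2 (0,2) count=1: revealed 1 new [(0,2)] -> total=9
Click 3 (1,1) count=2: revealed 0 new [(none)] -> total=9

Answer: ..#....
##.....
##.....
##.....
##.....
.......
.......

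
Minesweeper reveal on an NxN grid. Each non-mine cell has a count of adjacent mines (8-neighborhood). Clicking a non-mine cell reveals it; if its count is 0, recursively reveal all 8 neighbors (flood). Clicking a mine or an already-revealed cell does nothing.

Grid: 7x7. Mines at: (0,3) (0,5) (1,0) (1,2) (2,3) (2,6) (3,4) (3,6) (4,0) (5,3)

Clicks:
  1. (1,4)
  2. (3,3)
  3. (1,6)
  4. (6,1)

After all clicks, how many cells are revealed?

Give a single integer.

Answer: 9

Derivation:
Click 1 (1,4) count=3: revealed 1 new [(1,4)] -> total=1
Click 2 (3,3) count=2: revealed 1 new [(3,3)] -> total=2
Click 3 (1,6) count=2: revealed 1 new [(1,6)] -> total=3
Click 4 (6,1) count=0: revealed 6 new [(5,0) (5,1) (5,2) (6,0) (6,1) (6,2)] -> total=9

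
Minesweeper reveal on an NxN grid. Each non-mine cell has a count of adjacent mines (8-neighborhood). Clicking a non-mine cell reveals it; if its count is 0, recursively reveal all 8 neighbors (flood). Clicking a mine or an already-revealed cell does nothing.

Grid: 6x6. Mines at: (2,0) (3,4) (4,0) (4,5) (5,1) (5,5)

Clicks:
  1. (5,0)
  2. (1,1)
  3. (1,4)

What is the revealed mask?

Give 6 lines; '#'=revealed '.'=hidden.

Answer: ######
######
.#####
.###..
.###..
#.....

Derivation:
Click 1 (5,0) count=2: revealed 1 new [(5,0)] -> total=1
Click 2 (1,1) count=1: revealed 1 new [(1,1)] -> total=2
Click 3 (1,4) count=0: revealed 22 new [(0,0) (0,1) (0,2) (0,3) (0,4) (0,5) (1,0) (1,2) (1,3) (1,4) (1,5) (2,1) (2,2) (2,3) (2,4) (2,5) (3,1) (3,2) (3,3) (4,1) (4,2) (4,3)] -> total=24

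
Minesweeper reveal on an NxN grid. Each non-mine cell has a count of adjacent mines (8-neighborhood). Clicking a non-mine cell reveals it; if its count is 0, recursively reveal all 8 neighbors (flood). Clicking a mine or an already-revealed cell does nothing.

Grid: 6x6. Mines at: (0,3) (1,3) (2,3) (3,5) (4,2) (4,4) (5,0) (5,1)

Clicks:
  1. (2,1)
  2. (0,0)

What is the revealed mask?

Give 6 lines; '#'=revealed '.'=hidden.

Answer: ###...
###...
###...
###...
##....
......

Derivation:
Click 1 (2,1) count=0: revealed 14 new [(0,0) (0,1) (0,2) (1,0) (1,1) (1,2) (2,0) (2,1) (2,2) (3,0) (3,1) (3,2) (4,0) (4,1)] -> total=14
Click 2 (0,0) count=0: revealed 0 new [(none)] -> total=14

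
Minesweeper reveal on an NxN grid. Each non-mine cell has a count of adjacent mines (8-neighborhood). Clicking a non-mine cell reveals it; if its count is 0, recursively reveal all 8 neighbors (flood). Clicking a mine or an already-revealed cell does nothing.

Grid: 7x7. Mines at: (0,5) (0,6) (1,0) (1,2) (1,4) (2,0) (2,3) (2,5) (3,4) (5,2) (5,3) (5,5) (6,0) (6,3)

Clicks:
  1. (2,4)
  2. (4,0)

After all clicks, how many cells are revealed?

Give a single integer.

Answer: 7

Derivation:
Click 1 (2,4) count=4: revealed 1 new [(2,4)] -> total=1
Click 2 (4,0) count=0: revealed 6 new [(3,0) (3,1) (4,0) (4,1) (5,0) (5,1)] -> total=7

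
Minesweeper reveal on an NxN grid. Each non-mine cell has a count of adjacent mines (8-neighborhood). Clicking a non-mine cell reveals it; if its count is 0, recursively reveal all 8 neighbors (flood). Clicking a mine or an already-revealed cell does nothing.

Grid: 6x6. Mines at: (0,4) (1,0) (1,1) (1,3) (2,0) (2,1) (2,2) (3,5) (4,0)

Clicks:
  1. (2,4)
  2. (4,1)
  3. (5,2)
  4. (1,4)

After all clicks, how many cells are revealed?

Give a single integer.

Answer: 16

Derivation:
Click 1 (2,4) count=2: revealed 1 new [(2,4)] -> total=1
Click 2 (4,1) count=1: revealed 1 new [(4,1)] -> total=2
Click 3 (5,2) count=0: revealed 13 new [(3,1) (3,2) (3,3) (3,4) (4,2) (4,3) (4,4) (4,5) (5,1) (5,2) (5,3) (5,4) (5,5)] -> total=15
Click 4 (1,4) count=2: revealed 1 new [(1,4)] -> total=16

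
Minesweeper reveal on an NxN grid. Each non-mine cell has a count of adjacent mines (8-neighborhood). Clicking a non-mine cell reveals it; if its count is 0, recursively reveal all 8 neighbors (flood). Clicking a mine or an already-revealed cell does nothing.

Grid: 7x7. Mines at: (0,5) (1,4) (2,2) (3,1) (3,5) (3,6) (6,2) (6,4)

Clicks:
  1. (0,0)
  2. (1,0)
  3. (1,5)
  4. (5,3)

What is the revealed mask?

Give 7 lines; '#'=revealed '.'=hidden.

Answer: ####...
####.#.
##.....
.......
.......
...#...
.......

Derivation:
Click 1 (0,0) count=0: revealed 10 new [(0,0) (0,1) (0,2) (0,3) (1,0) (1,1) (1,2) (1,3) (2,0) (2,1)] -> total=10
Click 2 (1,0) count=0: revealed 0 new [(none)] -> total=10
Click 3 (1,5) count=2: revealed 1 new [(1,5)] -> total=11
Click 4 (5,3) count=2: revealed 1 new [(5,3)] -> total=12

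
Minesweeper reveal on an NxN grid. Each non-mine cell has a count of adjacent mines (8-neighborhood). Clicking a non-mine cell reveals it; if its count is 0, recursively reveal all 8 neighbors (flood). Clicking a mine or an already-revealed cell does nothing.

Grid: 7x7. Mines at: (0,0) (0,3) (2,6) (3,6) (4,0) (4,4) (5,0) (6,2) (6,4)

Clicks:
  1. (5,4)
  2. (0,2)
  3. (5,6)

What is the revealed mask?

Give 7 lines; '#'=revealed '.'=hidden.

Answer: ..#....
.......
.......
.......
.....##
....###
.....##

Derivation:
Click 1 (5,4) count=2: revealed 1 new [(5,4)] -> total=1
Click 2 (0,2) count=1: revealed 1 new [(0,2)] -> total=2
Click 3 (5,6) count=0: revealed 6 new [(4,5) (4,6) (5,5) (5,6) (6,5) (6,6)] -> total=8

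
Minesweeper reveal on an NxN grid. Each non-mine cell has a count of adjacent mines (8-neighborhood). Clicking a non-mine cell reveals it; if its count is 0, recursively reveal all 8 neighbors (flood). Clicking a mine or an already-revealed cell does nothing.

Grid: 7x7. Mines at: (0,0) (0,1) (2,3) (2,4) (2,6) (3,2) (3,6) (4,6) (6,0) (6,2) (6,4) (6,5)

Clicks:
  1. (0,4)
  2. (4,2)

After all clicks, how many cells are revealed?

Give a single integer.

Answer: 11

Derivation:
Click 1 (0,4) count=0: revealed 10 new [(0,2) (0,3) (0,4) (0,5) (0,6) (1,2) (1,3) (1,4) (1,5) (1,6)] -> total=10
Click 2 (4,2) count=1: revealed 1 new [(4,2)] -> total=11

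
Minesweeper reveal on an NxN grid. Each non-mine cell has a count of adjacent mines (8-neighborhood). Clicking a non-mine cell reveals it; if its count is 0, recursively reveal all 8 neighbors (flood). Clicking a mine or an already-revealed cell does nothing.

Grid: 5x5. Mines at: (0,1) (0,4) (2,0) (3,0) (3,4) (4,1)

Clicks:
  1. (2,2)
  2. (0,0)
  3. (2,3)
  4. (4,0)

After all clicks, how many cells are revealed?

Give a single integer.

Click 1 (2,2) count=0: revealed 9 new [(1,1) (1,2) (1,3) (2,1) (2,2) (2,3) (3,1) (3,2) (3,3)] -> total=9
Click 2 (0,0) count=1: revealed 1 new [(0,0)] -> total=10
Click 3 (2,3) count=1: revealed 0 new [(none)] -> total=10
Click 4 (4,0) count=2: revealed 1 new [(4,0)] -> total=11

Answer: 11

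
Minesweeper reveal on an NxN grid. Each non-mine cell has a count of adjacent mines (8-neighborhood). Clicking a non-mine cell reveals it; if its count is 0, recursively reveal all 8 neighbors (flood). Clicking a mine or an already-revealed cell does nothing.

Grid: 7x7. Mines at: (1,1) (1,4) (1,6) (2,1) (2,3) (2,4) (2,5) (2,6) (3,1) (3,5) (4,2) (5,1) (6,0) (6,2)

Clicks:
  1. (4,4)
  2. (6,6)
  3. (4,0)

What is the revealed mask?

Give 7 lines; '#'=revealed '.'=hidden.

Click 1 (4,4) count=1: revealed 1 new [(4,4)] -> total=1
Click 2 (6,6) count=0: revealed 11 new [(4,3) (4,5) (4,6) (5,3) (5,4) (5,5) (5,6) (6,3) (6,4) (6,5) (6,6)] -> total=12
Click 3 (4,0) count=2: revealed 1 new [(4,0)] -> total=13

Answer: .......
.......
.......
.......
#..####
...####
...####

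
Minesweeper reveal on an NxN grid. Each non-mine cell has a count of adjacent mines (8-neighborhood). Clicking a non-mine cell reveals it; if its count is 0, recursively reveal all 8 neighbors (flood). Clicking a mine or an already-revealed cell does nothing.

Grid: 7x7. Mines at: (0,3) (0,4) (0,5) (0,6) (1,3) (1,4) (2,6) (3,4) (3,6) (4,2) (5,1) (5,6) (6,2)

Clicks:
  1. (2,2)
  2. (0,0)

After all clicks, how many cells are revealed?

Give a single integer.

Click 1 (2,2) count=1: revealed 1 new [(2,2)] -> total=1
Click 2 (0,0) count=0: revealed 13 new [(0,0) (0,1) (0,2) (1,0) (1,1) (1,2) (2,0) (2,1) (3,0) (3,1) (3,2) (4,0) (4,1)] -> total=14

Answer: 14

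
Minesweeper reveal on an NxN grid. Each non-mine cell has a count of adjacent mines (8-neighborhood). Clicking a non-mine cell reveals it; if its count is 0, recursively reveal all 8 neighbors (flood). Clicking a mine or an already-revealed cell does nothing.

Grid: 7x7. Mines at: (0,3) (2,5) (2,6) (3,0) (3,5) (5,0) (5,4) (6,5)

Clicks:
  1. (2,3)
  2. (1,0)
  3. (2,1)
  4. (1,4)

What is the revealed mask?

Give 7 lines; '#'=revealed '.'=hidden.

Answer: ###....
#####..
#####..
.####..
.####..
.###...
.###...

Derivation:
Click 1 (2,3) count=0: revealed 27 new [(0,0) (0,1) (0,2) (1,0) (1,1) (1,2) (1,3) (1,4) (2,0) (2,1) (2,2) (2,3) (2,4) (3,1) (3,2) (3,3) (3,4) (4,1) (4,2) (4,3) (4,4) (5,1) (5,2) (5,3) (6,1) (6,2) (6,3)] -> total=27
Click 2 (1,0) count=0: revealed 0 new [(none)] -> total=27
Click 3 (2,1) count=1: revealed 0 new [(none)] -> total=27
Click 4 (1,4) count=2: revealed 0 new [(none)] -> total=27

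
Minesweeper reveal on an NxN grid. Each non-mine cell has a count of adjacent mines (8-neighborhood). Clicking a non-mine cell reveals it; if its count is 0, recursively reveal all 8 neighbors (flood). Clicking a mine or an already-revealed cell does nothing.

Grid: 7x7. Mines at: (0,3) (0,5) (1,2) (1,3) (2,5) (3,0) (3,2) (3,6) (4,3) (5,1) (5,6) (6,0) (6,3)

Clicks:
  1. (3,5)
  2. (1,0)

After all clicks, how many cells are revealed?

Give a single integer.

Click 1 (3,5) count=2: revealed 1 new [(3,5)] -> total=1
Click 2 (1,0) count=0: revealed 6 new [(0,0) (0,1) (1,0) (1,1) (2,0) (2,1)] -> total=7

Answer: 7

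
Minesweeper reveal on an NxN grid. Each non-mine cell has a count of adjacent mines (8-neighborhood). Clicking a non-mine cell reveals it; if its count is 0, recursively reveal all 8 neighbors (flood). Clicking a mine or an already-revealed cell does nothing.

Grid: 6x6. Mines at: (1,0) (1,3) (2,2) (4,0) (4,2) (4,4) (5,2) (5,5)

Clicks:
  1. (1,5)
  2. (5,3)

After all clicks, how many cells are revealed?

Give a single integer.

Click 1 (1,5) count=0: revealed 8 new [(0,4) (0,5) (1,4) (1,5) (2,4) (2,5) (3,4) (3,5)] -> total=8
Click 2 (5,3) count=3: revealed 1 new [(5,3)] -> total=9

Answer: 9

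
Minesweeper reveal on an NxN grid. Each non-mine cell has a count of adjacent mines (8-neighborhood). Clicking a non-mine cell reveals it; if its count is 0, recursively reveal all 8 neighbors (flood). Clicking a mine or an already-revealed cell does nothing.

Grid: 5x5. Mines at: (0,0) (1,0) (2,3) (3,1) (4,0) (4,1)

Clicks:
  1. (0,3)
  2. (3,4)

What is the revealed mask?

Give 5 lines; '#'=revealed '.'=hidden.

Answer: .####
.####
.....
....#
.....

Derivation:
Click 1 (0,3) count=0: revealed 8 new [(0,1) (0,2) (0,3) (0,4) (1,1) (1,2) (1,3) (1,4)] -> total=8
Click 2 (3,4) count=1: revealed 1 new [(3,4)] -> total=9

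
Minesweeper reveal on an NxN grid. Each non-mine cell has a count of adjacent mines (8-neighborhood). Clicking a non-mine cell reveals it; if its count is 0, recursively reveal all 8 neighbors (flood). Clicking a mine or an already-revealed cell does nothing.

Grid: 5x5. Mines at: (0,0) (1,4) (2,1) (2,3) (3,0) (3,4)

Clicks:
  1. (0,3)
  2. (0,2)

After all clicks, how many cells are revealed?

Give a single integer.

Click 1 (0,3) count=1: revealed 1 new [(0,3)] -> total=1
Click 2 (0,2) count=0: revealed 5 new [(0,1) (0,2) (1,1) (1,2) (1,3)] -> total=6

Answer: 6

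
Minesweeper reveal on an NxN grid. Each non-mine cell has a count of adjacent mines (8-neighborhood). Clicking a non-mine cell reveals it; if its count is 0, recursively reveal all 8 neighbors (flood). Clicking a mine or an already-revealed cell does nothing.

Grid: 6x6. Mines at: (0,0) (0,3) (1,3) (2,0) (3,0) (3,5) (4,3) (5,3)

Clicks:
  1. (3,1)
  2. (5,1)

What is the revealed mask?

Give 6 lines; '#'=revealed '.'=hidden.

Answer: ......
......
......
.#....
###...
###...

Derivation:
Click 1 (3,1) count=2: revealed 1 new [(3,1)] -> total=1
Click 2 (5,1) count=0: revealed 6 new [(4,0) (4,1) (4,2) (5,0) (5,1) (5,2)] -> total=7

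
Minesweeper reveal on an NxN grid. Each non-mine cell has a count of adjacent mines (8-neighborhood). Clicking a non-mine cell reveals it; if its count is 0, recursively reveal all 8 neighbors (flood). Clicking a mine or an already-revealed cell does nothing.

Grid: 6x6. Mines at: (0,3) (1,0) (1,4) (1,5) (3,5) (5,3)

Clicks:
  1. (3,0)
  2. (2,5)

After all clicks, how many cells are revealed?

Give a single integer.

Answer: 22

Derivation:
Click 1 (3,0) count=0: revealed 21 new [(1,1) (1,2) (1,3) (2,0) (2,1) (2,2) (2,3) (2,4) (3,0) (3,1) (3,2) (3,3) (3,4) (4,0) (4,1) (4,2) (4,3) (4,4) (5,0) (5,1) (5,2)] -> total=21
Click 2 (2,5) count=3: revealed 1 new [(2,5)] -> total=22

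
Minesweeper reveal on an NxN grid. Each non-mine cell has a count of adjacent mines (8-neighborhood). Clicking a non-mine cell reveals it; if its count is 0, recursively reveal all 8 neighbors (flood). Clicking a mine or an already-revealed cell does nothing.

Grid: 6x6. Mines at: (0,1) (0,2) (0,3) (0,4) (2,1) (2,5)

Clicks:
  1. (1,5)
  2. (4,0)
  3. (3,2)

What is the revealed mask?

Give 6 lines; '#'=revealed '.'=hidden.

Answer: ......
..####
..###.
######
######
######

Derivation:
Click 1 (1,5) count=2: revealed 1 new [(1,5)] -> total=1
Click 2 (4,0) count=0: revealed 24 new [(1,2) (1,3) (1,4) (2,2) (2,3) (2,4) (3,0) (3,1) (3,2) (3,3) (3,4) (3,5) (4,0) (4,1) (4,2) (4,3) (4,4) (4,5) (5,0) (5,1) (5,2) (5,3) (5,4) (5,5)] -> total=25
Click 3 (3,2) count=1: revealed 0 new [(none)] -> total=25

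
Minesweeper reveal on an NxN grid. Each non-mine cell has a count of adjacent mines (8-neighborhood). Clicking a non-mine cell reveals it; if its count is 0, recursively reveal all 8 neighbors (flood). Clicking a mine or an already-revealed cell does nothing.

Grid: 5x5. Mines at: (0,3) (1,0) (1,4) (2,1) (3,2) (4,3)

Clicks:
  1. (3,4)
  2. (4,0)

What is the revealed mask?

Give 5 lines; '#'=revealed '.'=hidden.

Answer: .....
.....
.....
##..#
##...

Derivation:
Click 1 (3,4) count=1: revealed 1 new [(3,4)] -> total=1
Click 2 (4,0) count=0: revealed 4 new [(3,0) (3,1) (4,0) (4,1)] -> total=5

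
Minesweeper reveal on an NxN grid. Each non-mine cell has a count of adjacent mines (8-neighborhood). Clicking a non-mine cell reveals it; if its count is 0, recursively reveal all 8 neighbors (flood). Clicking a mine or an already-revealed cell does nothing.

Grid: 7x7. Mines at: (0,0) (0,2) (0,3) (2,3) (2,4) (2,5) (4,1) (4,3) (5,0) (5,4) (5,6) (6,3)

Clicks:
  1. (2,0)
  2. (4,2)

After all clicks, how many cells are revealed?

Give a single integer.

Click 1 (2,0) count=0: revealed 9 new [(1,0) (1,1) (1,2) (2,0) (2,1) (2,2) (3,0) (3,1) (3,2)] -> total=9
Click 2 (4,2) count=2: revealed 1 new [(4,2)] -> total=10

Answer: 10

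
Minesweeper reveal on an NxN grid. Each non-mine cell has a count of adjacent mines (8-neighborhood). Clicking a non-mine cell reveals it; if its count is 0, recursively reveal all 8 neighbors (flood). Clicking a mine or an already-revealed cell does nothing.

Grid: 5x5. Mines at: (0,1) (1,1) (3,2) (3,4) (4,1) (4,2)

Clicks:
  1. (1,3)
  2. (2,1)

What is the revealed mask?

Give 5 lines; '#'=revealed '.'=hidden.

Answer: ..###
..###
.####
.....
.....

Derivation:
Click 1 (1,3) count=0: revealed 9 new [(0,2) (0,3) (0,4) (1,2) (1,3) (1,4) (2,2) (2,3) (2,4)] -> total=9
Click 2 (2,1) count=2: revealed 1 new [(2,1)] -> total=10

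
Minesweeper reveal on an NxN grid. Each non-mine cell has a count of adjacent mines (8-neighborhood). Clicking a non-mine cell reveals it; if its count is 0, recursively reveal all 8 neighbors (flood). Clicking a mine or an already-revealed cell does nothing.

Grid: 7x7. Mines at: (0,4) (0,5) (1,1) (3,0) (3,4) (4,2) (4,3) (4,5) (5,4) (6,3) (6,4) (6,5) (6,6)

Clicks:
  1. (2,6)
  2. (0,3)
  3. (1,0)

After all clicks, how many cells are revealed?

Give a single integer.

Click 1 (2,6) count=0: revealed 6 new [(1,5) (1,6) (2,5) (2,6) (3,5) (3,6)] -> total=6
Click 2 (0,3) count=1: revealed 1 new [(0,3)] -> total=7
Click 3 (1,0) count=1: revealed 1 new [(1,0)] -> total=8

Answer: 8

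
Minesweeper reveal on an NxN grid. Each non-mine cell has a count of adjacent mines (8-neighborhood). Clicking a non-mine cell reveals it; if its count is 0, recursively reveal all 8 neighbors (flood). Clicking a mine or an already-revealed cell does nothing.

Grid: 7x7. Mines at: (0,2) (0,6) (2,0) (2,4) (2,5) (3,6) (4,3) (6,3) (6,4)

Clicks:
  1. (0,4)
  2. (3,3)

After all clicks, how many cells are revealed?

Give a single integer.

Answer: 7

Derivation:
Click 1 (0,4) count=0: revealed 6 new [(0,3) (0,4) (0,5) (1,3) (1,4) (1,5)] -> total=6
Click 2 (3,3) count=2: revealed 1 new [(3,3)] -> total=7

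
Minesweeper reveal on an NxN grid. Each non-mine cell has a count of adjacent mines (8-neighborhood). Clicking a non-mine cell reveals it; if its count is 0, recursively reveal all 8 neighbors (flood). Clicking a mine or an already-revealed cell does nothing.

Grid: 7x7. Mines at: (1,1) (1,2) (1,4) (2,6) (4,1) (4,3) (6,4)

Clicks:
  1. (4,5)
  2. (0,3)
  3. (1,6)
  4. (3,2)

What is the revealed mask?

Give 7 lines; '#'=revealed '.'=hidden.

Click 1 (4,5) count=0: revealed 11 new [(3,4) (3,5) (3,6) (4,4) (4,5) (4,6) (5,4) (5,5) (5,6) (6,5) (6,6)] -> total=11
Click 2 (0,3) count=2: revealed 1 new [(0,3)] -> total=12
Click 3 (1,6) count=1: revealed 1 new [(1,6)] -> total=13
Click 4 (3,2) count=2: revealed 1 new [(3,2)] -> total=14

Answer: ...#...
......#
.......
..#.###
....###
....###
.....##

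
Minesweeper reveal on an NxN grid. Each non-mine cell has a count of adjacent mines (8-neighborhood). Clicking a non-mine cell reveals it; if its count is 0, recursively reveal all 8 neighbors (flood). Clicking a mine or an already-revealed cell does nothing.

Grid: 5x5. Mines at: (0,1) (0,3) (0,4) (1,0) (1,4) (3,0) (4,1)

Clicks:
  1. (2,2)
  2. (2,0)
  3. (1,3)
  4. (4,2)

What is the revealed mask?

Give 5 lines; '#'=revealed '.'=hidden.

Click 1 (2,2) count=0: revealed 14 new [(1,1) (1,2) (1,3) (2,1) (2,2) (2,3) (2,4) (3,1) (3,2) (3,3) (3,4) (4,2) (4,3) (4,4)] -> total=14
Click 2 (2,0) count=2: revealed 1 new [(2,0)] -> total=15
Click 3 (1,3) count=3: revealed 0 new [(none)] -> total=15
Click 4 (4,2) count=1: revealed 0 new [(none)] -> total=15

Answer: .....
.###.
#####
.####
..###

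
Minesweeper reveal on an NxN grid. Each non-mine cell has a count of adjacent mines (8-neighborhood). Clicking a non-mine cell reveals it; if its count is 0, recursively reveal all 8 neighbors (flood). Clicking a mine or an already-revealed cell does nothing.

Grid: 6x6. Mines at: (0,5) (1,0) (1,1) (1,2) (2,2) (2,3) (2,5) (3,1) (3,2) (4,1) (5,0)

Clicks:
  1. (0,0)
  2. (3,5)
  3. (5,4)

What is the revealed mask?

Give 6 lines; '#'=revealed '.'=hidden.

Answer: #.....
......
......
...###
..####
..####

Derivation:
Click 1 (0,0) count=2: revealed 1 new [(0,0)] -> total=1
Click 2 (3,5) count=1: revealed 1 new [(3,5)] -> total=2
Click 3 (5,4) count=0: revealed 10 new [(3,3) (3,4) (4,2) (4,3) (4,4) (4,5) (5,2) (5,3) (5,4) (5,5)] -> total=12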